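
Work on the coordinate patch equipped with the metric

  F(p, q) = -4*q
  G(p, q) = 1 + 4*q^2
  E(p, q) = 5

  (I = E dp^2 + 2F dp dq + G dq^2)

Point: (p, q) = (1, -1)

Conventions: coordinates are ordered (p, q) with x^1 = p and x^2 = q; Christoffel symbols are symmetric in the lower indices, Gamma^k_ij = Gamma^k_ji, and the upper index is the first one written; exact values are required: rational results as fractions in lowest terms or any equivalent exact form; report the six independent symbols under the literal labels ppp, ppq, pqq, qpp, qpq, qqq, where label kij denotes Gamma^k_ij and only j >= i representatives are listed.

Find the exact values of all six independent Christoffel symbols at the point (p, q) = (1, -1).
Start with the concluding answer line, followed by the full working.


Answer: Gamma_ppp = 0, Gamma_ppq = 0, Gamma_pqq = -4/9, Gamma_qpp = 0, Gamma_qpq = 0, Gamma_qqq = -4/9

E = 5, F = 4, G = 5 at the point
E_p = 0, E_q = 0, F_p = 0, F_q = -4, G_p = 0, G_q = -8
EG - F^2 = 9;  g^inv = (1/9) * [[5, -4], [-4, 5]]
first-kind symbols [ij,l] = (1/2)(d_i g_jl + d_j g_il - d_l g_ij): [pp,p] = E_p/2 = 0, [pp,q] = F_p - E_q/2 = 0, [pq,p] = E_q/2 = 0, [pq,q] = G_p/2 = 0, [qq,p] = F_q - G_p/2 = -4, [qq,q] = G_q/2 = -4
Gamma^p_ij = (G*[ij,p] - F*[ij,q])/(EG - F^2), Gamma^q_ij = (E*[ij,q] - F*[ij,p])/(EG - F^2)


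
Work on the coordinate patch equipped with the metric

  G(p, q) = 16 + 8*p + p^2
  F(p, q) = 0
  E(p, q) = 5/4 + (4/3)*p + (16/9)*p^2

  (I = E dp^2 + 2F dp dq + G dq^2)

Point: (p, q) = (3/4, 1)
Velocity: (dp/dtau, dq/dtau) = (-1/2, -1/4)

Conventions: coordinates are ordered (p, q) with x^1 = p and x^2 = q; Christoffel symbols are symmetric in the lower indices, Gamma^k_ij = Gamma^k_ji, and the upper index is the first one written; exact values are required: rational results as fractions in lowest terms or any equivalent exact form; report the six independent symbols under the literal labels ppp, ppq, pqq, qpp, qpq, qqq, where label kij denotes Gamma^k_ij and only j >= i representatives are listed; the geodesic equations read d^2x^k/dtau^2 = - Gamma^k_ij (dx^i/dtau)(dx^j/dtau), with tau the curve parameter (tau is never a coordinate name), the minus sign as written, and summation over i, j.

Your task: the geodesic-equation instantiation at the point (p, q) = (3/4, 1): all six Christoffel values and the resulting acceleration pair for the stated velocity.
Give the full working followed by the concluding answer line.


E = 13/4, F = 0, G = 361/16 at the point
E_p = 4, E_q = 0, F_p = 0, F_q = 0, G_p = 19/2, G_q = 0
EG - F^2 = 4693/64;  g^inv = (64/4693) * [[361/16, 0], [0, 13/4]]
first-kind symbols [ij,l] = (1/2)(d_i g_jl + d_j g_il - d_l g_ij): [pp,p] = E_p/2 = 2, [pp,q] = F_p - E_q/2 = 0, [pq,p] = E_q/2 = 0, [pq,q] = G_p/2 = 19/4, [qq,p] = F_q - G_p/2 = -19/4, [qq,q] = G_q/2 = 0
Gamma^p_ij = (G*[ij,p] - F*[ij,q])/(EG - F^2), Gamma^q_ij = (E*[ij,q] - F*[ij,p])/(EG - F^2)
Gamma_ppp = 8/13, Gamma_ppq = 0, Gamma_pqq = -19/13, Gamma_qpp = 0, Gamma_qpq = 4/19, Gamma_qqq = 0
d^2p/dtau^2 = -(Gamma_ppp*(-1/2)^2 + 2*Gamma_ppq*(-1/2)*(-1/4) + Gamma_pqq*(-1/4)^2) = -1/16
d^2q/dtau^2 = -(Gamma_qpp*(-1/2)^2 + 2*Gamma_qpq*(-1/2)*(-1/4) + Gamma_qqq*(-1/4)^2) = -1/19

Answer: Gamma_ppp = 8/13, Gamma_ppq = 0, Gamma_pqq = -19/13, Gamma_qpp = 0, Gamma_qpq = 4/19, Gamma_qqq = 0; accelerations (d^2p/dtau^2, d^2q/dtau^2) = (-1/16, -1/19)


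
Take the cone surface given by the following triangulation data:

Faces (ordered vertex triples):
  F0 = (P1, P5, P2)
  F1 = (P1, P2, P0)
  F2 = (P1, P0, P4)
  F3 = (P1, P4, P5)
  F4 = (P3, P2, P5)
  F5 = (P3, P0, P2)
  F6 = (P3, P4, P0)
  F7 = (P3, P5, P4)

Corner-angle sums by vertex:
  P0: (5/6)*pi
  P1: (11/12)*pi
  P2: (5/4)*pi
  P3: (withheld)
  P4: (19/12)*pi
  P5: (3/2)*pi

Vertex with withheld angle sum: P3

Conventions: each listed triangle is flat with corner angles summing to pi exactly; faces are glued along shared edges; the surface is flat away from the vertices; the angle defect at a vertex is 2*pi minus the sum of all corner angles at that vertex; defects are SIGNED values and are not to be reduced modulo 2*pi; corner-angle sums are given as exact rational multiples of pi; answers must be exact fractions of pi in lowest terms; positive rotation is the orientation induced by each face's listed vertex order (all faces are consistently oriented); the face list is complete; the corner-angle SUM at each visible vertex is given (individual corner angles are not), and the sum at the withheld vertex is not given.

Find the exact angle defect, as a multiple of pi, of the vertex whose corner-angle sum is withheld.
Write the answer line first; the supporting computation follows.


Answer: defect(P3) = pi/12

V = 6, E = 12, F = 8; chi = V - E + F = 2
Gauss-Bonnet: total defect = 2*pi*chi = 4*pi; visible defects sum to (47/12)*pi


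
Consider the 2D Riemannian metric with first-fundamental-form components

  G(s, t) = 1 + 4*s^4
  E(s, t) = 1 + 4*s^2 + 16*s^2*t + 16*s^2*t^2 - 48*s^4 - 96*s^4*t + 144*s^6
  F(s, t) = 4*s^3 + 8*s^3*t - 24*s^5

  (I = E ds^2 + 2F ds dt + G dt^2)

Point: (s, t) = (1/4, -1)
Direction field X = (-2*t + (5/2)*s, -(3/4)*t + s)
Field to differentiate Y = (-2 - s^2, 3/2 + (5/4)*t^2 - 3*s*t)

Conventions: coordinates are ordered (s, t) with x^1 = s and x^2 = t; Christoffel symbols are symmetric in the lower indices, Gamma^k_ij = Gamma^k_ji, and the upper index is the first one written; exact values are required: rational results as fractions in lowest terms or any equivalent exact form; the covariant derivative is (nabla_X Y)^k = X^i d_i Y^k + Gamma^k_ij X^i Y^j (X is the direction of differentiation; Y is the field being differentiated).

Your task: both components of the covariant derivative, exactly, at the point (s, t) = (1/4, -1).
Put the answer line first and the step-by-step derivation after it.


Answer: (nabla_X Y)^s = -61907/4064, (nabla_X Y)^t = 14541/2032

E = 377/256, F = -11/128, G = 65/64 at the point
E_s = 187/32, E_t = -11/8, F_s = -39/32, F_t = 1/8, G_s = 1/4, G_t = 0
EG - F^2 = 381/256;  g^inv = (256/381) * [[65/64, 11/128], [11/128, 377/256]]
first-kind symbols [ij,l] = (1/2)(d_i g_jl + d_j g_il - d_l g_ij): [ss,s] = E_s/2 = 187/64, [ss,t] = F_s - E_t/2 = -17/32, [st,s] = E_t/2 = -11/16, [st,t] = G_s/2 = 1/8, [tt,s] = F_t - G_s/2 = 0, [tt,t] = G_t/2 = 0
Gamma^s_ij = (G*[ij,s] - F*[ij,t])/(EG - F^2), Gamma^t_ij = (E*[ij,t] - F*[ij,s])/(EG - F^2)
Gamma_sss = 748/381, Gamma_sst = -176/381, Gamma_stt = 0, Gamma_tss = -136/381, Gamma_tst = 32/381, Gamma_ttt = 0
X = (21/8, 1), Y = (-33/16, 7/2) at the point


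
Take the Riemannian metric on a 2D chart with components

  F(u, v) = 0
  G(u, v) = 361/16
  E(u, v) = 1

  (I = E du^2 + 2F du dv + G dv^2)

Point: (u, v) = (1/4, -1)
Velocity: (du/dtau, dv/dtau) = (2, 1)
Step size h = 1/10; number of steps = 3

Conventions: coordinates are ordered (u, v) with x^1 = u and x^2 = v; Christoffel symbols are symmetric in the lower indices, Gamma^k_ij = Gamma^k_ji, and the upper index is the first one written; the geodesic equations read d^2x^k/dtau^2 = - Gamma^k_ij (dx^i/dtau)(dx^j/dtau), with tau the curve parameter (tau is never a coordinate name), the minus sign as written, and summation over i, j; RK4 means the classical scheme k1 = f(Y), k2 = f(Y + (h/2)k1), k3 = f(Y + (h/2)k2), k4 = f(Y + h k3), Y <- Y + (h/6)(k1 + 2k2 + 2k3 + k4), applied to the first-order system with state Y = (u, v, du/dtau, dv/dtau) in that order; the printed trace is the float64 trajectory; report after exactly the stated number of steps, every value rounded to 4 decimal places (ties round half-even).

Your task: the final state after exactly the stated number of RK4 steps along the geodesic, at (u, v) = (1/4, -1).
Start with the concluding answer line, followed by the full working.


Answer: u = 0.8500, v = -0.7000, du/dtau = 2.0000, dv/dtau = 1.0000

f(Y) = (du/dtau, dv/dtau, -Gamma^u_ij Y'^i Y'^j, -Gamma^v_ij Y'^i Y'^j) with the Gammas evaluated at the stage position; h = 0.100000; intermediate values shown to 6 dp
step 0: u = 0.2500, v = -1.0000, du/dtau = 2.0000, dv/dtau = 1.0000
step 1:
  k1: at (u, v) = (0.250000, -1.000000), (du/dtau, dv/dtau) = (2.000000, 1.000000); Gamma_uuu = 0.000000, Gamma_uuv = 0.000000, Gamma_uvv = 0.000000, Gamma_vuu = 0.000000, Gamma_vuv = 0.000000, Gamma_vvv = 0.000000; k1 = (2.000000, 1.000000, 0.000000, 0.000000)
  k2: at (u, v) = (0.350000, -0.950000), (du/dtau, dv/dtau) = (2.000000, 1.000000); Gamma_uuu = 0.000000, Gamma_uuv = 0.000000, Gamma_uvv = 0.000000, Gamma_vuu = 0.000000, Gamma_vuv = 0.000000, Gamma_vvv = 0.000000; k2 = (2.000000, 1.000000, 0.000000, 0.000000)
  k3: at (u, v) = (0.350000, -0.950000), (du/dtau, dv/dtau) = (2.000000, 1.000000); Gamma_uuu = 0.000000, Gamma_uuv = 0.000000, Gamma_uvv = 0.000000, Gamma_vuu = 0.000000, Gamma_vuv = 0.000000, Gamma_vvv = 0.000000; k3 = (2.000000, 1.000000, 0.000000, 0.000000)
  k4: at (u, v) = (0.450000, -0.900000), (du/dtau, dv/dtau) = (2.000000, 1.000000); Gamma_uuu = 0.000000, Gamma_uuv = 0.000000, Gamma_uvv = 0.000000, Gamma_vuu = 0.000000, Gamma_vuv = 0.000000, Gamma_vvv = 0.000000; k4 = (2.000000, 1.000000, 0.000000, 0.000000)
  Y <- Y + (h/6)(k1 + 2k2 + 2k3 + k4): u = 0.4500, v = -0.9000, du/dtau = 2.0000, dv/dtau = 1.0000
step 2:
  k1: at (u, v) = (0.450000, -0.900000), (du/dtau, dv/dtau) = (2.000000, 1.000000); Gamma_uuu = 0.000000, Gamma_uuv = 0.000000, Gamma_uvv = 0.000000, Gamma_vuu = 0.000000, Gamma_vuv = 0.000000, Gamma_vvv = 0.000000; k1 = (2.000000, 1.000000, 0.000000, 0.000000)
  k2: at (u, v) = (0.550000, -0.850000), (du/dtau, dv/dtau) = (2.000000, 1.000000); Gamma_uuu = 0.000000, Gamma_uuv = 0.000000, Gamma_uvv = 0.000000, Gamma_vuu = 0.000000, Gamma_vuv = 0.000000, Gamma_vvv = 0.000000; k2 = (2.000000, 1.000000, 0.000000, 0.000000)
  k3: at (u, v) = (0.550000, -0.850000), (du/dtau, dv/dtau) = (2.000000, 1.000000); Gamma_uuu = 0.000000, Gamma_uuv = 0.000000, Gamma_uvv = 0.000000, Gamma_vuu = 0.000000, Gamma_vuv = 0.000000, Gamma_vvv = 0.000000; k3 = (2.000000, 1.000000, 0.000000, 0.000000)
  k4: at (u, v) = (0.650000, -0.800000), (du/dtau, dv/dtau) = (2.000000, 1.000000); Gamma_uuu = 0.000000, Gamma_uuv = 0.000000, Gamma_uvv = 0.000000, Gamma_vuu = 0.000000, Gamma_vuv = 0.000000, Gamma_vvv = 0.000000; k4 = (2.000000, 1.000000, 0.000000, 0.000000)
  Y <- Y + (h/6)(k1 + 2k2 + 2k3 + k4): u = 0.6500, v = -0.8000, du/dtau = 2.0000, dv/dtau = 1.0000
step 3:
  k1: at (u, v) = (0.650000, -0.800000), (du/dtau, dv/dtau) = (2.000000, 1.000000); Gamma_uuu = 0.000000, Gamma_uuv = 0.000000, Gamma_uvv = 0.000000, Gamma_vuu = 0.000000, Gamma_vuv = 0.000000, Gamma_vvv = 0.000000; k1 = (2.000000, 1.000000, 0.000000, 0.000000)
  k2: at (u, v) = (0.750000, -0.750000), (du/dtau, dv/dtau) = (2.000000, 1.000000); Gamma_uuu = 0.000000, Gamma_uuv = 0.000000, Gamma_uvv = 0.000000, Gamma_vuu = 0.000000, Gamma_vuv = 0.000000, Gamma_vvv = 0.000000; k2 = (2.000000, 1.000000, 0.000000, 0.000000)
  k3: at (u, v) = (0.750000, -0.750000), (du/dtau, dv/dtau) = (2.000000, 1.000000); Gamma_uuu = 0.000000, Gamma_uuv = 0.000000, Gamma_uvv = 0.000000, Gamma_vuu = 0.000000, Gamma_vuv = 0.000000, Gamma_vvv = 0.000000; k3 = (2.000000, 1.000000, 0.000000, 0.000000)
  k4: at (u, v) = (0.850000, -0.700000), (du/dtau, dv/dtau) = (2.000000, 1.000000); Gamma_uuu = 0.000000, Gamma_uuv = 0.000000, Gamma_uvv = 0.000000, Gamma_vuu = 0.000000, Gamma_vuv = 0.000000, Gamma_vvv = 0.000000; k4 = (2.000000, 1.000000, 0.000000, 0.000000)
  Y <- Y + (h/6)(k1 + 2k2 + 2k3 + k4): u = 0.8500, v = -0.7000, du/dtau = 2.0000, dv/dtau = 1.0000


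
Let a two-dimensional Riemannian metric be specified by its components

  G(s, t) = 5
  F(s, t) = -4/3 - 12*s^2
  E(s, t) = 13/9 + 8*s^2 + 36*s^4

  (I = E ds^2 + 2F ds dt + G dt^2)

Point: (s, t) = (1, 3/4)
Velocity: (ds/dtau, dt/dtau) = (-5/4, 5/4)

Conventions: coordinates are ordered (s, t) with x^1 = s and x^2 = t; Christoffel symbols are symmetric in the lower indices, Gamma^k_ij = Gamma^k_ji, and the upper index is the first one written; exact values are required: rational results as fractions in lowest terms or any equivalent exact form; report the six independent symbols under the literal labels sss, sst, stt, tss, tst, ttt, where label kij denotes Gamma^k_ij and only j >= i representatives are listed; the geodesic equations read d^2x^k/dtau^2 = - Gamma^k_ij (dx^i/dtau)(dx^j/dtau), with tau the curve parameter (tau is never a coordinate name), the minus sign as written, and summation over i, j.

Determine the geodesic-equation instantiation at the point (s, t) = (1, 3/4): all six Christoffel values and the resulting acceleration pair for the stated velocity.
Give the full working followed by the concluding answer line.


E = 409/9, F = -40/3, G = 5 at the point
E_s = 160, E_t = 0, F_s = -24, F_t = 0, G_s = 0, G_t = 0
EG - F^2 = 445/9;  g^inv = (9/445) * [[5, 40/3], [40/3, 409/9]]
first-kind symbols [ij,l] = (1/2)(d_i g_jl + d_j g_il - d_l g_ij): [ss,s] = E_s/2 = 80, [ss,t] = F_s - E_t/2 = -24, [st,s] = E_t/2 = 0, [st,t] = G_s/2 = 0, [tt,s] = F_t - G_s/2 = 0, [tt,t] = G_t/2 = 0
Gamma^s_ij = (G*[ij,s] - F*[ij,t])/(EG - F^2), Gamma^t_ij = (E*[ij,t] - F*[ij,s])/(EG - F^2)
Gamma_sss = 144/89, Gamma_sst = 0, Gamma_stt = 0, Gamma_tss = -216/445, Gamma_tst = 0, Gamma_ttt = 0
d^2s/dtau^2 = -(Gamma_sss*(-5/4)^2 + 2*Gamma_sst*(-5/4)*(5/4) + Gamma_stt*(5/4)^2) = -225/89
d^2t/dtau^2 = -(Gamma_tss*(-5/4)^2 + 2*Gamma_tst*(-5/4)*(5/4) + Gamma_ttt*(5/4)^2) = 135/178

Answer: Gamma_sss = 144/89, Gamma_sst = 0, Gamma_stt = 0, Gamma_tss = -216/445, Gamma_tst = 0, Gamma_ttt = 0; accelerations (d^2s/dtau^2, d^2t/dtau^2) = (-225/89, 135/178)


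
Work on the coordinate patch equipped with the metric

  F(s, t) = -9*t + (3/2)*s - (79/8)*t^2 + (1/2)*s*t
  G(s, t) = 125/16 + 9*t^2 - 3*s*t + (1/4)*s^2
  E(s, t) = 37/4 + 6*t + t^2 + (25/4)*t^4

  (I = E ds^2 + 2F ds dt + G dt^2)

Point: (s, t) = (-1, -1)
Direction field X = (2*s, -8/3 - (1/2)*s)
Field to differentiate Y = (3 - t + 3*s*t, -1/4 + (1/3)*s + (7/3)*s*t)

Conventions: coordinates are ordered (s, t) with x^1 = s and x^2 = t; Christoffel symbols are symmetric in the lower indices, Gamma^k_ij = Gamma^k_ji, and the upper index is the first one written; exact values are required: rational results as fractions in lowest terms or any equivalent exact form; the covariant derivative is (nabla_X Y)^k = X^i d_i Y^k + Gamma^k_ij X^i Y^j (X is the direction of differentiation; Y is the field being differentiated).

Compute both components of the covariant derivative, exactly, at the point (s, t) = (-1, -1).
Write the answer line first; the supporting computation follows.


Answer: (nabla_X Y)^s = 52456/1845, (nabla_X Y)^t = -3599/18450

E = 21/2, F = -15/8, G = 225/16 at the point
E_s = 0, E_t = -21, F_s = 1, F_t = 41/4, G_s = 5/2, G_t = -15
EG - F^2 = 9225/64;  g^inv = (64/9225) * [[225/16, 15/8], [15/8, 21/2]]
first-kind symbols [ij,l] = (1/2)(d_i g_jl + d_j g_il - d_l g_ij): [ss,s] = E_s/2 = 0, [ss,t] = F_s - E_t/2 = 23/2, [st,s] = E_t/2 = -21/2, [st,t] = G_s/2 = 5/4, [tt,s] = F_t - G_s/2 = 9, [tt,t] = G_t/2 = -15/2
Gamma^s_ij = (G*[ij,s] - F*[ij,t])/(EG - F^2), Gamma^t_ij = (E*[ij,t] - F*[ij,s])/(EG - F^2)
Gamma_sss = 92/615, Gamma_sst = -124/123, Gamma_stt = 32/41, Gamma_tss = 2576/3075, Gamma_tst = -28/615, Gamma_ttt = -88/205
X = (-2, -13/6), Y = (7, 7/4) at the point


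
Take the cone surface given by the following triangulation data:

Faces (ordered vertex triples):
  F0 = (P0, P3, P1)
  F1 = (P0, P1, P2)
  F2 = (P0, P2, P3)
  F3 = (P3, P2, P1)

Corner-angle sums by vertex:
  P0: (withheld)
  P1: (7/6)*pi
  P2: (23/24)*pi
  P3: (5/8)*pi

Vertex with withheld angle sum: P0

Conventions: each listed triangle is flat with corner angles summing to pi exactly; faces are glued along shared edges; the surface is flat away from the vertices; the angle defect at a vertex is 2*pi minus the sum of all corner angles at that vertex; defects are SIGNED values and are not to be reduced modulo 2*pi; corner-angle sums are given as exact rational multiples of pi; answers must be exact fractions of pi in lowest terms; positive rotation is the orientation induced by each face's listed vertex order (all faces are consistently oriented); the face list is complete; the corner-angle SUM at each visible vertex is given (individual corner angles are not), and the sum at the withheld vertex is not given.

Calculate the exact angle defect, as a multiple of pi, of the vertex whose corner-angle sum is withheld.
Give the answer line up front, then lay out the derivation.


Answer: defect(P0) = (3/4)*pi

V = 4, E = 6, F = 4; chi = V - E + F = 2
Gauss-Bonnet: total defect = 2*pi*chi = 4*pi; visible defects sum to (13/4)*pi


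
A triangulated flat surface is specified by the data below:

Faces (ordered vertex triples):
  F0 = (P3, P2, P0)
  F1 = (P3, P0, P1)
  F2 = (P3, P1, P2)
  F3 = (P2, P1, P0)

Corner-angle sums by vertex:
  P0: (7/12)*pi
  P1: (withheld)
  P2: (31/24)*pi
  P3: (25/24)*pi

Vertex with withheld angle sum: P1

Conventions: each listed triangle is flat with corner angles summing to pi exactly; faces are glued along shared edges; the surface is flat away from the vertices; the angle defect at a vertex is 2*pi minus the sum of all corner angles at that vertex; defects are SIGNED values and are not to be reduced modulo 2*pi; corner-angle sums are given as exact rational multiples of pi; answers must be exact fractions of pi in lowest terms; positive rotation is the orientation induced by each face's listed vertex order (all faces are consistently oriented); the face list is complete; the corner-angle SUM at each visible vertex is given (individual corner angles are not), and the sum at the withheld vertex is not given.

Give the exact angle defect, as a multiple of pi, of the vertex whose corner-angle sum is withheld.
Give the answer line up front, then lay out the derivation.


Answer: defect(P1) = (11/12)*pi

V = 4, E = 6, F = 4; chi = V - E + F = 2
Gauss-Bonnet: total defect = 2*pi*chi = 4*pi; visible defects sum to (37/12)*pi


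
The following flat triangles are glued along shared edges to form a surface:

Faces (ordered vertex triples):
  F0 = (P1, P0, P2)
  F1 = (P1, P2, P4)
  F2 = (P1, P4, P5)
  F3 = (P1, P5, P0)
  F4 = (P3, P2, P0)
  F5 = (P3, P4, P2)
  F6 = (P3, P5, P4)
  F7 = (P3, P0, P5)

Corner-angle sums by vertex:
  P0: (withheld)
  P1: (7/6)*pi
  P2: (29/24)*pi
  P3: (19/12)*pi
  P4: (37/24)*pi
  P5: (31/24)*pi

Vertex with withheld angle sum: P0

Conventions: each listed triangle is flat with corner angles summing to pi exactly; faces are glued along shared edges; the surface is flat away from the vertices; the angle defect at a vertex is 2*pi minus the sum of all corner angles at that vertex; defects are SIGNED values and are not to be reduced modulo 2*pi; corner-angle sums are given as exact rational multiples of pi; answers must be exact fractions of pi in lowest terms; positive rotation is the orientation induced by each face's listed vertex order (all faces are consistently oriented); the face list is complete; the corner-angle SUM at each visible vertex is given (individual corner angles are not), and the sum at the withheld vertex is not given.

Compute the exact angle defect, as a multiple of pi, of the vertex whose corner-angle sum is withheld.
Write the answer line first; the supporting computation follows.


Answer: defect(P0) = (19/24)*pi

V = 6, E = 12, F = 8; chi = V - E + F = 2
Gauss-Bonnet: total defect = 2*pi*chi = 4*pi; visible defects sum to (77/24)*pi


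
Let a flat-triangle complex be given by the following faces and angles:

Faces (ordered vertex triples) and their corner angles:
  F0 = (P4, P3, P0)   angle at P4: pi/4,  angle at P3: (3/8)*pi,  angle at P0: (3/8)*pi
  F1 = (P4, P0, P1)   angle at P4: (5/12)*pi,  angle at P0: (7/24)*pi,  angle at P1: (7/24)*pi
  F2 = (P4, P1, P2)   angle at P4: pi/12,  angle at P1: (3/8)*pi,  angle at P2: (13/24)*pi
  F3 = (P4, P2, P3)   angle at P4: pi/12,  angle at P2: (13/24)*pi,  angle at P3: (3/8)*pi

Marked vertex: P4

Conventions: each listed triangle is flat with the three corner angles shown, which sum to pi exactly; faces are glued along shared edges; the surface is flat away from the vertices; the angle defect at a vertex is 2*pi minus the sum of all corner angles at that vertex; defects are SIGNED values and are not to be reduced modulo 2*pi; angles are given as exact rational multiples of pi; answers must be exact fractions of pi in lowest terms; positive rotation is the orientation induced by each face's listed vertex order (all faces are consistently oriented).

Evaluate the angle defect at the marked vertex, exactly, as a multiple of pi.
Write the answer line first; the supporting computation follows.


Answer: defect(P4) = (7/6)*pi

Sum of corner angles at P4: (5/6)*pi
defect = 2*pi - (5/6)*pi


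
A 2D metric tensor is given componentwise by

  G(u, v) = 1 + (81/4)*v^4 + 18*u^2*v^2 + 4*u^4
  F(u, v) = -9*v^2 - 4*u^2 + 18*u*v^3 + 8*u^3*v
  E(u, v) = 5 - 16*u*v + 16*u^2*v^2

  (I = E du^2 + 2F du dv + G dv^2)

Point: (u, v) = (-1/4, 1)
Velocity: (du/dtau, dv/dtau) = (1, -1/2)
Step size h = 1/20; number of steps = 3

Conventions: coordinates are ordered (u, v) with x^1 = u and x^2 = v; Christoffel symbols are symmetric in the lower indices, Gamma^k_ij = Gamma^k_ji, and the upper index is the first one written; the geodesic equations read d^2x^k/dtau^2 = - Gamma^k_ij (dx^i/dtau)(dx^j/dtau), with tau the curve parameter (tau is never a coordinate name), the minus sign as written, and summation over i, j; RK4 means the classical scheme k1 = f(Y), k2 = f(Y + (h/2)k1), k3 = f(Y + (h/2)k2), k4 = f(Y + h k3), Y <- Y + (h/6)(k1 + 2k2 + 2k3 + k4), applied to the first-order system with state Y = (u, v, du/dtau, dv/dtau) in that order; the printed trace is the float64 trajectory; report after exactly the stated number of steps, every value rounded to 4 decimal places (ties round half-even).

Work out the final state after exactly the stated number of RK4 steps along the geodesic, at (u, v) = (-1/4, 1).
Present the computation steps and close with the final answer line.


f(Y) = (du/dtau, dv/dtau, -Gamma^u_ij Y'^i Y'^j, -Gamma^v_ij Y'^i Y'^j) with the Gammas evaluated at the stage position; h = 0.050000; intermediate values shown to 6 dp
step 0: u = -0.2500, v = 1.0000, du/dtau = 1.0000, dv/dtau = -0.5000
step 1:
  k1: at (u, v) = (-0.250000, 1.000000), (du/dtau, dv/dtau) = (1.000000, -0.500000); Gamma_uuu = -0.382280, Gamma_uuv = 0.095570, Gamma_uvv = -0.860129, Gamma_vuu = 0.589348, Gamma_vuv = -0.147337, Gamma_vvv = 1.326033; k1 = (1.000000, -0.500000, 0.692882, -1.068193)
  k2: at (u, v) = (-0.225000, 0.987500), (du/dtau, dv/dtau) = (1.017322, -0.526705); Gamma_uuu = -0.386798, Gamma_uuv = 0.088131, Gamma_uvv = -0.870295, Gamma_vuu = 0.601129, Gamma_vuv = -0.136966, Gamma_vvv = 1.352540; k2 = (1.017322, -0.526705, 0.736196, -1.144134)
  k3: at (u, v) = (-0.224567, 0.986832), (du/dtau, dv/dtau) = (1.018405, -0.528603); Gamma_uuu = -0.387147, Gamma_uuv = 0.088100, Gamma_uvv = -0.871080, Gamma_vuu = 0.601305, Gamma_vuv = -0.136835, Gamma_vvv = 1.352935; k3 = (1.018405, -0.528603, 0.739782, -1.149007)
  k4: at (u, v) = (-0.199080, 0.973570), (du/dtau, dv/dtau) = (1.036989, -0.557450); Gamma_uuu = -0.391907, Gamma_uuv = 0.080139, Gamma_uvv = -0.881792, Gamma_vuu = 0.613510, Gamma_vuv = -0.125453, Gamma_vvv = 1.380397; k4 = (1.036989, -0.557450, 0.788105, -1.233736)
  Y <- Y + (h/6)(k1 + 2k2 + 2k3 + k4): u = -0.1991, v = 0.9736, du/dtau = 1.0369, dv/dtau = -0.5574
step 2:
  k1: at (u, v) = (-0.199096, 0.973599), (du/dtau, dv/dtau) = (1.036941, -0.557402); Gamma_uuu = -0.391891, Gamma_uuv = 0.080140, Gamma_uvv = -0.881755, Gamma_vuu = 0.613503, Gamma_vuv = -0.125458, Gamma_vvv = 1.380382; k1 = (1.036941, -0.557402, 0.787979, -1.233576)
  k2: at (u, v) = (-0.173173, 0.959664), (du/dtau, dv/dtau) = (1.056641, -0.588241); Gamma_uuu = -0.396831, Gamma_uuv = 0.071609, Gamma_uvv = -0.892871, Gamma_vuu = 0.626096, Gamma_vuv = -0.112980, Gamma_vvv = 1.408716; k2 = (1.056641, -0.588241, 0.841034, -1.326932)
  k3: at (u, v) = (-0.172680, 0.958893), (du/dtau, dv/dtau) = (1.057967, -0.590575); Gamma_uuu = -0.397257, Gamma_uuv = 0.071539, Gamma_uvv = -0.893828, Gamma_vuu = 0.626294, Gamma_vuv = -0.112785, Gamma_vvv = 1.409161; k3 = (1.057967, -0.590575, 0.845792, -1.333430)
  k4: at (u, v) = (-0.146198, 0.944071), (du/dtau, dv/dtau) = (1.079231, -0.624073); Gamma_uuu = -0.402503, Gamma_uuv = 0.062331, Gamma_uvv = -0.905631, Gamma_vuu = 0.639292, Gamma_vuv = -0.099000, Gamma_vvv = 1.438408; k4 = (1.079231, -0.624073, 0.905487, -1.438179)
  Y <- Y + (h/6)(k1 + 2k2 + 2k3 + k4): u = -0.1462, v = 0.9441, du/dtau = 1.0792, dv/dtau = -0.6240
step 3:
  k1: at (u, v) = (-0.146218, 0.944107), (du/dtau, dv/dtau) = (1.079167, -0.624006); Gamma_uuu = -0.402482, Gamma_uuv = 0.062334, Gamma_uvv = -0.905584, Gamma_vuu = 0.639285, Gamma_vuv = -0.099009, Gamma_vvv = 1.438391; k1 = (1.079167, -0.624006, 0.905302, -1.437944)
  k2: at (u, v) = (-0.119239, 0.928507), (du/dtau, dv/dtau) = (1.101800, -0.659954); Gamma_uuu = -0.407951, Gamma_uuv = 0.052389, Gamma_uvv = -0.917891, Gamma_vuu = 0.652627, Gamma_vuv = -0.083810, Gamma_vvv = 1.468410; k2 = (1.101800, -0.659954, 0.971204, -1.553698)
  k3: at (u, v) = (-0.118673, 0.927608), (du/dtau, dv/dtau) = (1.103447, -0.662848); Gamma_uuu = -0.408477, Gamma_uuv = 0.052258, Gamma_uvv = -0.919072, Gamma_vuu = 0.652842, Gamma_vuv = -0.083521, Gamma_vvv = 1.468895; k3 = (1.103447, -0.662848, 0.977616, -1.562461)
  k4: at (u, v) = (-0.091046, 0.910964), (du/dtau, dv/dtau) = (1.128048, -0.702129); Gamma_uuu = -0.414335, Gamma_uuv = 0.041410, Gamma_uvv = -0.932254, Gamma_vuu = 0.666511, Gamma_vuv = -0.066614, Gamma_vvv = 1.499650; k4 = (1.128048, -0.702129, 1.052422, -1.692956)
  Y <- Y + (h/6)(k1 + 2k2 + 2k3 + k4): u = -0.0911, v = 0.9110, du/dtau = 1.1280, dv/dtau = -0.7020

Answer: u = -0.0911, v = 0.9110, du/dtau = 1.1280, dv/dtau = -0.7020


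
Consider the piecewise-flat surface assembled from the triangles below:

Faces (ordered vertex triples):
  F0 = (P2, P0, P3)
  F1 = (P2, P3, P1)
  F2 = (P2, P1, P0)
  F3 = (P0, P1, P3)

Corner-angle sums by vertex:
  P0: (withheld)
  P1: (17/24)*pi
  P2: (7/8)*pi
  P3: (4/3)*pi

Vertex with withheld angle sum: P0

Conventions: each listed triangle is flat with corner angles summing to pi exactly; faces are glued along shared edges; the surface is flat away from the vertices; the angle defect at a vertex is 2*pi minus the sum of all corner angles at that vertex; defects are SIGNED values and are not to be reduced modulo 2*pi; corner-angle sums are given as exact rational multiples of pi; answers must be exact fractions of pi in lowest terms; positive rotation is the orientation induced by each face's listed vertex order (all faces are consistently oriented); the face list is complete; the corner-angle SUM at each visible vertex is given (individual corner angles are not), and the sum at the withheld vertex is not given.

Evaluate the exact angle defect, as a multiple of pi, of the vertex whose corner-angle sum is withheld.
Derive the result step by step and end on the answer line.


V = 4, E = 6, F = 4; chi = V - E + F = 2
Gauss-Bonnet: total defect = 2*pi*chi = 4*pi; visible defects sum to (37/12)*pi

Answer: defect(P0) = (11/12)*pi


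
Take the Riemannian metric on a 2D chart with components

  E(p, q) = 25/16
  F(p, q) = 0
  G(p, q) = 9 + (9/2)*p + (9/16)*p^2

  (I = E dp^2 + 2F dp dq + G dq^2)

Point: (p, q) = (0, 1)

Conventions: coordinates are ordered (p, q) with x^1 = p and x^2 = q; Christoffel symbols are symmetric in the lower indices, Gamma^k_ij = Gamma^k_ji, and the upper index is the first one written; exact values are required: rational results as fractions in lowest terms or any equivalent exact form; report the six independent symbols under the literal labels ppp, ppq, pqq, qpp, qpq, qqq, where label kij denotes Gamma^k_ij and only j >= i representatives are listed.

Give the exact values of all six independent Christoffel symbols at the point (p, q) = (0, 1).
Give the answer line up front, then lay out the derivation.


Answer: Gamma_ppp = 0, Gamma_ppq = 0, Gamma_pqq = -36/25, Gamma_qpp = 0, Gamma_qpq = 1/4, Gamma_qqq = 0

E = 25/16, F = 0, G = 9 at the point
E_p = 0, E_q = 0, F_p = 0, F_q = 0, G_p = 9/2, G_q = 0
EG - F^2 = 225/16;  g^inv = (16/225) * [[9, 0], [0, 25/16]]
first-kind symbols [ij,l] = (1/2)(d_i g_jl + d_j g_il - d_l g_ij): [pp,p] = E_p/2 = 0, [pp,q] = F_p - E_q/2 = 0, [pq,p] = E_q/2 = 0, [pq,q] = G_p/2 = 9/4, [qq,p] = F_q - G_p/2 = -9/4, [qq,q] = G_q/2 = 0
Gamma^p_ij = (G*[ij,p] - F*[ij,q])/(EG - F^2), Gamma^q_ij = (E*[ij,q] - F*[ij,p])/(EG - F^2)


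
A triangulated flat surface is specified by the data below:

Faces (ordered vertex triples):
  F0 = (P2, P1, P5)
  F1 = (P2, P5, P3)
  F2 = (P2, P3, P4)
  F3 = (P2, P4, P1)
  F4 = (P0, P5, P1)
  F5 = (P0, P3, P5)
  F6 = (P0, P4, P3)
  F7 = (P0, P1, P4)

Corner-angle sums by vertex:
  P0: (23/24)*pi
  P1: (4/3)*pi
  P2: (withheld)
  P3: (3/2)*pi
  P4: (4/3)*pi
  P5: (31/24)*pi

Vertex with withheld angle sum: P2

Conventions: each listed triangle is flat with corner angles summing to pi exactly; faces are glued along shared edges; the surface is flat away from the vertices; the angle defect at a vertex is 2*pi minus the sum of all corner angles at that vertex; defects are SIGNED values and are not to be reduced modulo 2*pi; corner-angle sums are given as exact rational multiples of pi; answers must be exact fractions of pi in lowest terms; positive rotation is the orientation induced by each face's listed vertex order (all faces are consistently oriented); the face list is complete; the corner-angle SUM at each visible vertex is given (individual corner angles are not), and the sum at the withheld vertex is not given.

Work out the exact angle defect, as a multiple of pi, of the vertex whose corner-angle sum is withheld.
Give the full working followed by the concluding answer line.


V = 6, E = 12, F = 8; chi = V - E + F = 2
Gauss-Bonnet: total defect = 2*pi*chi = 4*pi; visible defects sum to (43/12)*pi

Answer: defect(P2) = (5/12)*pi


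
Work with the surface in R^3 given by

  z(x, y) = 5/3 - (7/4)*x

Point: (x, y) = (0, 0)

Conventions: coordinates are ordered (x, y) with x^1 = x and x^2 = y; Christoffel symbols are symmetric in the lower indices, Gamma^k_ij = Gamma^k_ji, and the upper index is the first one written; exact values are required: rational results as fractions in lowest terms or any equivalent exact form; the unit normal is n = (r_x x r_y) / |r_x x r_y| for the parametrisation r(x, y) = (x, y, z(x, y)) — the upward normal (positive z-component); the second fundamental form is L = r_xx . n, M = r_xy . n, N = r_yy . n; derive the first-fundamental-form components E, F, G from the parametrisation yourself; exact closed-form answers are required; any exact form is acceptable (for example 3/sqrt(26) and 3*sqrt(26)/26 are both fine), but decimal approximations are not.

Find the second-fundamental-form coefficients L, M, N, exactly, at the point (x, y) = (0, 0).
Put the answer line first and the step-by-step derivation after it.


Answer: L = 0, M = 0, N = 0

z_x = -7/4, z_y = 0, z_xx = 0, z_xy = 0, z_yy = 0
E = 65/16, F = 0, G = 1; answer radicand W^2 = 65/16
unnormalised second-form numerators: l = 0, m = 0, n = 0; L = l/sqrt(65/16), and similarly M = m/sqrt(W^2), N = n/sqrt(W^2)


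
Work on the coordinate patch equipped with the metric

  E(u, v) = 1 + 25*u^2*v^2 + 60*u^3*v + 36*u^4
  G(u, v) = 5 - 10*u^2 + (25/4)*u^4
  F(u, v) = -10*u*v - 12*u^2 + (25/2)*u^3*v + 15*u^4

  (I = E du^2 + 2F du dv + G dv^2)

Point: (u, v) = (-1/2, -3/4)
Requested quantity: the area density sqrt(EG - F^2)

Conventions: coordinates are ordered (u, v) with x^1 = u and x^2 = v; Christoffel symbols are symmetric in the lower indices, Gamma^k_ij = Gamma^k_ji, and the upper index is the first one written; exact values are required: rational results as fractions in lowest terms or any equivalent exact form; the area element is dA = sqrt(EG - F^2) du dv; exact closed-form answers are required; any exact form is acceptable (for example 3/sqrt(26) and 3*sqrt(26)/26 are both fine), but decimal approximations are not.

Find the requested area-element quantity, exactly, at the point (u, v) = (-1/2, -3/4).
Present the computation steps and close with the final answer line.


E = 793/64, F = -297/64, G = 185/64; EG - F^2 = 457/32

Answer: sqrt(EG - F^2) = sqrt(914)/8


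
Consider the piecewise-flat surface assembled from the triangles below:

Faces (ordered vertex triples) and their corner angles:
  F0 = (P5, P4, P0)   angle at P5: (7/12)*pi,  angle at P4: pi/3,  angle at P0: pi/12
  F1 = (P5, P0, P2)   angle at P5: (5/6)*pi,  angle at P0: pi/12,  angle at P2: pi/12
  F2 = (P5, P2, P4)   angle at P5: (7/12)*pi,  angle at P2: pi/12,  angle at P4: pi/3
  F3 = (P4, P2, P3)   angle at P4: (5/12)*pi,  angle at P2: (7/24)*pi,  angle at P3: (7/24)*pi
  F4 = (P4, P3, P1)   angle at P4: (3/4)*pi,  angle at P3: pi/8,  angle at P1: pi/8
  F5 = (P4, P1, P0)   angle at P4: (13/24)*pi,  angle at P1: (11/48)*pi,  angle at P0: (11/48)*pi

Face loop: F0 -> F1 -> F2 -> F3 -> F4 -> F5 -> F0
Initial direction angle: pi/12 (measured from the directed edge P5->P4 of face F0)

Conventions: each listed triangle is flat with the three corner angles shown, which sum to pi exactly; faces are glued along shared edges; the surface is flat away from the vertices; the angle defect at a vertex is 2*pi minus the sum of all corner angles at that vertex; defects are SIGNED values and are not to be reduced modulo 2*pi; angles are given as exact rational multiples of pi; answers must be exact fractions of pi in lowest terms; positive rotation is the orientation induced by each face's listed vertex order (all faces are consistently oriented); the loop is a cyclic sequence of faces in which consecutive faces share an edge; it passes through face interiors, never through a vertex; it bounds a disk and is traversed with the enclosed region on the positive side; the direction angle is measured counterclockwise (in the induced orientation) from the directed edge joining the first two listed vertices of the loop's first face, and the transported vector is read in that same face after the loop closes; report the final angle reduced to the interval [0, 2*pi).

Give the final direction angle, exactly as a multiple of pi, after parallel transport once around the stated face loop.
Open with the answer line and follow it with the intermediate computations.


Answer: final direction angle = (41/24)*pi

enclosed vertex P4: corner angles sum to (19/8)*pi, defect = 2*pi - (19/8)*pi = (-3/8)*pi
enclosed vertex P5: corner angles sum to 2*pi, defect = 2*pi - 2*pi = 0
the final direction is the initial angle plus the enclosed defects, taken mod 2*pi in the induced orientation
final angle = pi/12 - (3/8)*pi = (41/24)*pi (mod 2*pi)


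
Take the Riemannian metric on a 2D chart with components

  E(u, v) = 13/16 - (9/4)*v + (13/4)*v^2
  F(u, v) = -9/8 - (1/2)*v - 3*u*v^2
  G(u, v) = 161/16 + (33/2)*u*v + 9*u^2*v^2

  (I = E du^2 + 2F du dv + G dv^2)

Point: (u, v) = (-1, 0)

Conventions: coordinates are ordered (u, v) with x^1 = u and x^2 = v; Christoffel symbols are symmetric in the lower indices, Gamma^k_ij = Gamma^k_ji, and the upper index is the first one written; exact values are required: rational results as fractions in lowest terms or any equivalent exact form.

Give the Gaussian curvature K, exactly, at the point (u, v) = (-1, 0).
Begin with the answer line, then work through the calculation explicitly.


Answer: K = -1664/51301

E = 13/16, F = -9/8, G = 161/16, EG - F^2 = 1769/256 at the point
E_u = 0, E_v = -9/4, F_u = 0, F_v = -1/2, G_u = 0, G_v = -33/2
E_vv = 13/2, F_uv = 0, G_uu = 0
Using the Brioschi determinant formula for K from the metric derivatives:
M1 = [[-E_vv/2 + F_uv - G_uu/2, E_u/2, F_u - E_v/2], [F_v - G_u/2, E, F], [G_v/2, F, G]] = [[-13/4, 0, 9/8], [-1/2, 13/16, -9/8], [-33/4, -9/8, 161/16]]; det M1 = -14627/1024
M2 = [[0, E_v/2, G_u/2], [E_v/2, E, F], [G_u/2, F, G]] = [[0, -9/8, 0], [-9/8, 13/16, -9/8], [0, -9/8, 161/16]]; det M2 = -13041/1024
det M1 - det M2 = -793/512; K = -793/512 / (1769/256)^2 = -1664/51301


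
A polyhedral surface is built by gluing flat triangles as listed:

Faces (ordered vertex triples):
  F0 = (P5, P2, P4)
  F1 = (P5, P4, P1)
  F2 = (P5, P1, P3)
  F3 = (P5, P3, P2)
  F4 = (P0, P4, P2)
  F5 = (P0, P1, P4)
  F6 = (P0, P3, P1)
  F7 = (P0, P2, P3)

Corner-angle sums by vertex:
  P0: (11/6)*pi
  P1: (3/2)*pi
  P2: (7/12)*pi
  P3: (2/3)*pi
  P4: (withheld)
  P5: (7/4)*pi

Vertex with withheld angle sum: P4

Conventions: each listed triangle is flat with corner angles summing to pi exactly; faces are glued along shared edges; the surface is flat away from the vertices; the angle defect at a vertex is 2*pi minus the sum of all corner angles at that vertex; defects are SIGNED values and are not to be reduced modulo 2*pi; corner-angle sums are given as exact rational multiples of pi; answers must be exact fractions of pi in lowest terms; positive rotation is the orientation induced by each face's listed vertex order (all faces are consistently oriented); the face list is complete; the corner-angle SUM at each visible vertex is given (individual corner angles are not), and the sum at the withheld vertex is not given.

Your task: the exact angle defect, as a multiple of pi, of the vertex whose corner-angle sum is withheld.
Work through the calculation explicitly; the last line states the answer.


V = 6, E = 12, F = 8; chi = V - E + F = 2
Gauss-Bonnet: total defect = 2*pi*chi = 4*pi; visible defects sum to (11/3)*pi

Answer: defect(P4) = pi/3


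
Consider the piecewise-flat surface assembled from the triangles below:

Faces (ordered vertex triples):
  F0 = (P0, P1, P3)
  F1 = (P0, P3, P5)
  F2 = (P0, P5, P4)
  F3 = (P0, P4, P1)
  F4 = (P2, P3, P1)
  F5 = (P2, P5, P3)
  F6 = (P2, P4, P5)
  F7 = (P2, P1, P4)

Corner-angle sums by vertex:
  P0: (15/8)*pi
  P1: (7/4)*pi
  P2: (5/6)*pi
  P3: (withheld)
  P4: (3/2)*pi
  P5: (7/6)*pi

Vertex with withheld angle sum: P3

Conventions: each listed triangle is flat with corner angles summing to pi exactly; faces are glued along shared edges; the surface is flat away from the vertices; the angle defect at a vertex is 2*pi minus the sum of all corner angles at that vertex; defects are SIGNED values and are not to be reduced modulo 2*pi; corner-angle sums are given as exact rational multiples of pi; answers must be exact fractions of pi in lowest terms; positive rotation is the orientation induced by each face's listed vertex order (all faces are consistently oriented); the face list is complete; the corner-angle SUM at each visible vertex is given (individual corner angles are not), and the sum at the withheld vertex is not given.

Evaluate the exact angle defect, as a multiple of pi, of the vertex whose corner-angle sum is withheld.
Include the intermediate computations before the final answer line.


V = 6, E = 12, F = 8; chi = V - E + F = 2
Gauss-Bonnet: total defect = 2*pi*chi = 4*pi; visible defects sum to (23/8)*pi

Answer: defect(P3) = (9/8)*pi


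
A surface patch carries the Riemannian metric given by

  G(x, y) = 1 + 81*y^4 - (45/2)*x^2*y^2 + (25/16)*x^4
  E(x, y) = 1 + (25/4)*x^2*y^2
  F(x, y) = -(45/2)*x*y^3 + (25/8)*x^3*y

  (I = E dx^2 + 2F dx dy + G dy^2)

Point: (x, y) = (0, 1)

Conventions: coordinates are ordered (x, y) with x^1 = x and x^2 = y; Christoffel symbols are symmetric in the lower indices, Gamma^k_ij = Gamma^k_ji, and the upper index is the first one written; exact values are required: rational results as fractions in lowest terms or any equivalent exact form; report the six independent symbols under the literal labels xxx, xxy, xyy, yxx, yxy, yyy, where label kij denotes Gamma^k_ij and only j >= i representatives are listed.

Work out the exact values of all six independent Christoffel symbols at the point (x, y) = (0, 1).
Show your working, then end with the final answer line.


E = 1, F = 0, G = 82 at the point
E_x = 0, E_y = 0, F_x = -45/2, F_y = 0, G_x = 0, G_y = 324
EG - F^2 = 82;  g^inv = (1/82) * [[82, 0], [0, 1]]
first-kind symbols [ij,l] = (1/2)(d_i g_jl + d_j g_il - d_l g_ij): [xx,x] = E_x/2 = 0, [xx,y] = F_x - E_y/2 = -45/2, [xy,x] = E_y/2 = 0, [xy,y] = G_x/2 = 0, [yy,x] = F_y - G_x/2 = 0, [yy,y] = G_y/2 = 162
Gamma^x_ij = (G*[ij,x] - F*[ij,y])/(EG - F^2), Gamma^y_ij = (E*[ij,y] - F*[ij,x])/(EG - F^2)

Answer: Gamma_xxx = 0, Gamma_xxy = 0, Gamma_xyy = 0, Gamma_yxx = -45/164, Gamma_yxy = 0, Gamma_yyy = 81/41
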